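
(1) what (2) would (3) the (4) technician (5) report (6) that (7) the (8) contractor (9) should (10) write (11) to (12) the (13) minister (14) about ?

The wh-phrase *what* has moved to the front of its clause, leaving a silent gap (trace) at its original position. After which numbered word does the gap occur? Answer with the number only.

14

Pre-movement form: The technician would report that the contractor should write to the minister about what.
'what' is the object of the preposition 'about'. Wh-movement fronts it, leaving a gap right after 'about':
What would the technician report that the contractor should write to the minister about ___?
'about' is word 14.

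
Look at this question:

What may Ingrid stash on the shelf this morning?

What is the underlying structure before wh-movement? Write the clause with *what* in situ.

Ingrid may stash what on the shelf this morning.

'what' is the direct object of 'stash'. Wh-movement fronts it, leaving a gap right after 'stash':
What may Ingrid stash ___ on the shelf this morning?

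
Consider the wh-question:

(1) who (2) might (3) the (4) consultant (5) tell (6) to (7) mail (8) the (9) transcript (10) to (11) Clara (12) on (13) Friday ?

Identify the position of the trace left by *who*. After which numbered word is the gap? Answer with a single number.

Underlying clause: The consultant might tell who to mail the transcript to Clara on Friday.
'who' functions as the direct object of 'tell'. Fronting leaves a gap immediately after 'tell':
Who might the consultant tell ___ to mail the transcript to Clara on Friday?
'tell' is word 5.

5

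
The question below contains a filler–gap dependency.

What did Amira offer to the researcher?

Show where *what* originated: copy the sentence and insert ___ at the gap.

Underlying clause: Amira did offer what to the researcher.
The filler 'what' is interpreted as the direct object of 'offer'. The gap is right after 'offer'.

What did Amira offer ___ to the researcher?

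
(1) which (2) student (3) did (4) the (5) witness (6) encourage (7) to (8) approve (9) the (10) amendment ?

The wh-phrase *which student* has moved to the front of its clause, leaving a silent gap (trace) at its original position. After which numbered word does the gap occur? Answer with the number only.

Before movement: The witness did encourage which student to approve the amendment.
The filler 'which student' is interpreted as the direct object of 'encourage'. Fronting leaves a gap immediately after 'encourage':
Which student did the witness encourage ___ to approve the amendment?
'encourage' is word 6.

6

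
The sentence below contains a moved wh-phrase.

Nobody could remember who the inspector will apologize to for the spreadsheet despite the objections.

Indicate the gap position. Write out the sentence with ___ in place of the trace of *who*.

Nobody could remember who the inspector will apologize to ___ for the spreadsheet despite the objections.

Before movement: The inspector will apologize to who for the spreadsheet despite the objections.
'who' functions as the object of the preposition 'to'. The gap is right after 'to'.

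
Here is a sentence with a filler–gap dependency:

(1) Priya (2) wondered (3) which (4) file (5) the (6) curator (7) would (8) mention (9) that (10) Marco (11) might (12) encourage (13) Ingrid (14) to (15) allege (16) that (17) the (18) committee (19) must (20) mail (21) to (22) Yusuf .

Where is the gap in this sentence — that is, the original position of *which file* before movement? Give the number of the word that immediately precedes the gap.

Underlying clause: The curator would mention that Marco might encourage Ingrid to allege that the committee must mail which file to Yusuf.
'which file' is the direct object of 'mail'. Wh-movement fronts it, leaving a gap right after 'mail':
Priya wondered which file the curator would mention that Marco might encourage Ingrid to allege that the committee must mail ___ to Yusuf.
'mail' is word 20.

20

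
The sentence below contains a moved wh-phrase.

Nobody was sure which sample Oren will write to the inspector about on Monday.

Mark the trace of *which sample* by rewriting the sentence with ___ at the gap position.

Underlying clause: Oren will write to the inspector about which sample on Monday.
The filler 'which sample' is interpreted as the object of the preposition 'about'. The gap is right after 'about'.

Nobody was sure which sample Oren will write to the inspector about ___ on Monday.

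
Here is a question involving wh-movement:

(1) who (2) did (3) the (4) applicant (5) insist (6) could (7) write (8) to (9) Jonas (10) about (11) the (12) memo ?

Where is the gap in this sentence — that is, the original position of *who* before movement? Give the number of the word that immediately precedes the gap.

Pre-movement form: The applicant did insist who could write to Jonas about the memo.
'who' is the subject of the clause embedded under 'insist'. Fronting leaves a gap immediately after 'insist':
Who did the applicant insist ___ could write to Jonas about the memo?
'insist' is word 5.

5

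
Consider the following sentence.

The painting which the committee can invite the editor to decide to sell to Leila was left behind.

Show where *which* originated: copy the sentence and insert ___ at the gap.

The painting which the committee can invite the editor to decide to sell ___ to Leila was left behind.

'which' is the direct object of 'sell'. The gap is right after 'sell'.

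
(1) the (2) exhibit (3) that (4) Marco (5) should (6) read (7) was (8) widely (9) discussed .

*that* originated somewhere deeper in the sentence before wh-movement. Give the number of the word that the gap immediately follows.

The filler 'that' is interpreted as the direct object of 'read'. Wh-movement fronts it, leaving a gap right after 'read':
The exhibit that Marco should read ___ was widely discussed.
'read' is word 6.

6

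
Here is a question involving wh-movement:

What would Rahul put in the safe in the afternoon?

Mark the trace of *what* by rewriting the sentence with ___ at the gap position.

Pre-movement form: Rahul would put what in the safe in the afternoon.
The filler 'what' is interpreted as the direct object of 'put'. The gap is right after 'put'.

What would Rahul put ___ in the safe in the afternoon?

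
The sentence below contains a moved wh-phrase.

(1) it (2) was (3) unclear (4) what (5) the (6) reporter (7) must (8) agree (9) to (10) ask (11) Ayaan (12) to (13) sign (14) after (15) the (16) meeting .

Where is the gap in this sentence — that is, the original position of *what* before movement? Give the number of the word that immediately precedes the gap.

13

Pre-movement form: The reporter must agree to ask Ayaan to sign what after the meeting.
'what' is the direct object of 'sign'. It moves to the left edge, and the trace sits right after 'sign':
It was unclear what the reporter must agree to ask Ayaan to sign ___ after the meeting.
'sign' is word 13.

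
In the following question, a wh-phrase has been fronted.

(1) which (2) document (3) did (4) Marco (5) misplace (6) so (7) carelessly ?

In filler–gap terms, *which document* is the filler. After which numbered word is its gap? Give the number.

5

Before movement: Marco did misplace which document so carelessly.
'which document' is the direct object of 'misplace'. It moves to the left edge, and the trace sits right after 'misplace':
Which document did Marco misplace ___ so carelessly?
'misplace' is word 5.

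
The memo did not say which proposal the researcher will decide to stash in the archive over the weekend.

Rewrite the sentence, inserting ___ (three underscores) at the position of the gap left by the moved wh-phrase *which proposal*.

The memo did not say which proposal the researcher will decide to stash ___ in the archive over the weekend.

Underlying clause: The researcher will decide to stash which proposal in the archive over the weekend.
'which proposal' is the direct object of 'stash'. The gap is right after 'stash'.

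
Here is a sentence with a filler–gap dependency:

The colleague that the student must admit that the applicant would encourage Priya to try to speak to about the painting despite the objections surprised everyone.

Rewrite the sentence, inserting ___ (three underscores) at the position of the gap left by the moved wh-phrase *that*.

The colleague that the student must admit that the applicant would encourage Priya to try to speak to ___ about the painting despite the objections surprised everyone.

'that' functions as the object of the preposition 'to'. The gap is right after 'to'.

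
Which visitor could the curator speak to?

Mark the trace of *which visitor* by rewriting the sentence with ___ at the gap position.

Which visitor could the curator speak to ___?

Underlying clause: The curator could speak to which visitor.
'which visitor' is the object of the preposition 'to'. The gap is right after 'to'.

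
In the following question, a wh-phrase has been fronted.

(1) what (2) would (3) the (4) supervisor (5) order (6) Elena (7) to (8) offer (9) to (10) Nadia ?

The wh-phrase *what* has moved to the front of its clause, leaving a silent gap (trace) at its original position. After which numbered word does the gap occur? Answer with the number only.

8

Underlying clause: The supervisor would order Elena to offer what to Nadia.
'what' is the direct object of 'offer'. Fronting leaves a gap immediately after 'offer':
What would the supervisor order Elena to offer ___ to Nadia?
'offer' is word 8.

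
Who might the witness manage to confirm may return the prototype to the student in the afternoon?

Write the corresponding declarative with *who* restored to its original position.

The witness might manage to confirm who may return the prototype to the student in the afternoon.

'who' is the subject of the clause embedded under 'confirm'. It moves to the left edge, and the trace sits right after 'confirm':
Who might the witness manage to confirm ___ may return the prototype to the student in the afternoon?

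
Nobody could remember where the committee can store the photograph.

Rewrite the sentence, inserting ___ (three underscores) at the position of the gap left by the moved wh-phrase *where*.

Pre-movement form: The committee can store the photograph where.
'where' functions as the locative complement of 'store'. The gap is right after 'photograph'.

Nobody could remember where the committee can store the photograph ___.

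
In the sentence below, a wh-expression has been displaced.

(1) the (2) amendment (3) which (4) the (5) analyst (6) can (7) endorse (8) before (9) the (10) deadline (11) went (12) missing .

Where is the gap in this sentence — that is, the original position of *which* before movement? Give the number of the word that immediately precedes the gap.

'which' functions as the direct object of 'endorse'. Fronting leaves a gap immediately after 'endorse':
The amendment which the analyst can endorse ___ before the deadline went missing.
'endorse' is word 7.

7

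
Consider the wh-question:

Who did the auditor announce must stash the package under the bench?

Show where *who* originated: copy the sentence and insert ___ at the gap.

In situ: The auditor did announce who must stash the package under the bench.
'who' is the subject of the clause embedded under 'announce'. The gap is right after 'announce'.

Who did the auditor announce ___ must stash the package under the bench?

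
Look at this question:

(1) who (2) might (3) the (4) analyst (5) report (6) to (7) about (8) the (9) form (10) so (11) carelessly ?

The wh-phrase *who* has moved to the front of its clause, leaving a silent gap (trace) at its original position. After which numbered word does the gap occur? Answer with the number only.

6

Underlying clause: The analyst might report to who about the form so carelessly.
'who' functions as the object of the preposition 'to'. Fronting leaves a gap immediately after 'to':
Who might the analyst report to ___ about the form so carelessly?
'to' is word 6.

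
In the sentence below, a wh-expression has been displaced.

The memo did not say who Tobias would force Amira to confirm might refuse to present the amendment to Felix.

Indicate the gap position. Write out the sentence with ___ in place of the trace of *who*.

The memo did not say who Tobias would force Amira to confirm ___ might refuse to present the amendment to Felix.

In situ: Tobias would force Amira to confirm who might refuse to present the amendment to Felix.
The filler 'who' is interpreted as the subject of the clause embedded under 'confirm'. The gap is right after 'confirm'.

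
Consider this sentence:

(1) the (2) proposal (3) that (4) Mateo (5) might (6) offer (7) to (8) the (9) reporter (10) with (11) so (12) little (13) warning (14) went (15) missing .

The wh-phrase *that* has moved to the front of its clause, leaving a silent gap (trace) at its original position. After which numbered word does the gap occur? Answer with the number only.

6

The filler 'that' is interpreted as the direct object of 'offer'. It moves to the left edge, and the trace sits right after 'offer':
The proposal that Mateo might offer ___ to the reporter with so little warning went missing.
'offer' is word 6.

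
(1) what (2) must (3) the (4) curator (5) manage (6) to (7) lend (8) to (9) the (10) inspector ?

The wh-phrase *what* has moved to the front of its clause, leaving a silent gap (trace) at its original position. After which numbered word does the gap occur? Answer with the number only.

Underlying clause: The curator must manage to lend what to the inspector.
The filler 'what' is interpreted as the direct object of 'lend'. Wh-movement fronts it, leaving a gap right after 'lend':
What must the curator manage to lend ___ to the inspector?
'lend' is word 7.

7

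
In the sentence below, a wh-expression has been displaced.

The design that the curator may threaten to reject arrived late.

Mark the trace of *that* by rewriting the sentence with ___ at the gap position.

The design that the curator may threaten to reject ___ arrived late.

The filler 'that' is interpreted as the direct object of 'reject'. The gap is right after 'reject'.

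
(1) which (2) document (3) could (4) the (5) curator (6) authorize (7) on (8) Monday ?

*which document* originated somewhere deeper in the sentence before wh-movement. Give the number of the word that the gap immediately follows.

Underlying clause: The curator could authorize which document on Monday.
'which document' is the direct object of 'authorize'. Fronting leaves a gap immediately after 'authorize':
Which document could the curator authorize ___ on Monday?
'authorize' is word 6.

6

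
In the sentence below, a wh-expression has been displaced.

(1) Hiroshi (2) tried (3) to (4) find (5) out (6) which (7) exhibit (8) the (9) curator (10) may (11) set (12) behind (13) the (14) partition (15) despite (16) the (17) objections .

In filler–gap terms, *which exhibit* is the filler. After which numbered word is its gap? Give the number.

11

Before movement: The curator may set which exhibit behind the partition despite the objections.
'which exhibit' functions as the direct object of 'set'. Fronting leaves a gap immediately after 'set':
Hiroshi tried to find out which exhibit the curator may set ___ behind the partition despite the objections.
'set' is word 11.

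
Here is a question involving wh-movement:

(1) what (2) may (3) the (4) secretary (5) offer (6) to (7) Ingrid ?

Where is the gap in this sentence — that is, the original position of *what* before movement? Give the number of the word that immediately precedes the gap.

5

Before movement: The secretary may offer what to Ingrid.
The filler 'what' is interpreted as the direct object of 'offer'. Wh-movement fronts it, leaving a gap right after 'offer':
What may the secretary offer ___ to Ingrid?
'offer' is word 5.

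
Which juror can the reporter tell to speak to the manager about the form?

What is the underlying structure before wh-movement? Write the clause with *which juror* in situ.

The reporter can tell which juror to speak to the manager about the form.

The filler 'which juror' is interpreted as the direct object of 'tell'. It moves to the left edge, and the trace sits right after 'tell':
Which juror can the reporter tell ___ to speak to the manager about the form?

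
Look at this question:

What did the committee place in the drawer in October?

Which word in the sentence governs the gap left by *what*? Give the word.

place

In situ: The committee did place what in the drawer in October.
'what' functions as the direct object of 'place'. Wh-movement fronts it, leaving a gap right after 'place':
What did the committee place ___ in the drawer in October?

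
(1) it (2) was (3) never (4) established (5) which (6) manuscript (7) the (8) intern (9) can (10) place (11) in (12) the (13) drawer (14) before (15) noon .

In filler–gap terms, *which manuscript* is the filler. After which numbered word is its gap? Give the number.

Pre-movement form: The intern can place which manuscript in the drawer before noon.
'which manuscript' is the direct object of 'place'. Fronting leaves a gap immediately after 'place':
It was never established which manuscript the intern can place ___ in the drawer before noon.
'place' is word 10.

10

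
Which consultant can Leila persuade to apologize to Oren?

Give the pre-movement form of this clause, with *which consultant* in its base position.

'which consultant' is the direct object of 'persuade'. Wh-movement fronts it, leaving a gap right after 'persuade':
Which consultant can Leila persuade ___ to apologize to Oren?

Leila can persuade which consultant to apologize to Oren.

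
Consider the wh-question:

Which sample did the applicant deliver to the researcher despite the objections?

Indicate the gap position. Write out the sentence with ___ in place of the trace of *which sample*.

Underlying clause: The applicant did deliver which sample to the researcher despite the objections.
'which sample' functions as the direct object of 'deliver'. The gap is right after 'deliver'.

Which sample did the applicant deliver ___ to the researcher despite the objections?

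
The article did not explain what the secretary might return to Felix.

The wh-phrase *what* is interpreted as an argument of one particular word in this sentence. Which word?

Underlying clause: The secretary might return what to Felix.
The filler 'what' is interpreted as the direct object of 'return'. Wh-movement fronts it, leaving a gap right after 'return':
The article did not explain what the secretary might return ___ to Felix.

return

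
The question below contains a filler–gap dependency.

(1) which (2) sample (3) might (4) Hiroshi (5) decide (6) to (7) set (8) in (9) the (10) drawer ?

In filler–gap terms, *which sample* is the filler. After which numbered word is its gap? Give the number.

In situ: Hiroshi might decide to set which sample in the drawer.
The filler 'which sample' is interpreted as the direct object of 'set'. Wh-movement fronts it, leaving a gap right after 'set':
Which sample might Hiroshi decide to set ___ in the drawer?
'set' is word 7.

7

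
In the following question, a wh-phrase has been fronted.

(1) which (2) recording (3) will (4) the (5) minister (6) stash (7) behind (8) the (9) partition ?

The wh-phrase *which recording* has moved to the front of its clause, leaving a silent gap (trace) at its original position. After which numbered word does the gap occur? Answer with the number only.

6

Underlying clause: The minister will stash which recording behind the partition.
'which recording' functions as the direct object of 'stash'. Wh-movement fronts it, leaving a gap right after 'stash':
Which recording will the minister stash ___ behind the partition?
'stash' is word 6.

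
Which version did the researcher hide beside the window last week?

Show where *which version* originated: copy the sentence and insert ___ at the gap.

Which version did the researcher hide ___ beside the window last week?

Underlying clause: The researcher did hide which version beside the window last week.
'which version' functions as the direct object of 'hide'. The gap is right after 'hide'.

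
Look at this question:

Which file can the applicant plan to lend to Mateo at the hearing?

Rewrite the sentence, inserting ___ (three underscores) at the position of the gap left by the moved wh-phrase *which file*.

Which file can the applicant plan to lend ___ to Mateo at the hearing?

Pre-movement form: The applicant can plan to lend which file to Mateo at the hearing.
The filler 'which file' is interpreted as the direct object of 'lend'. The gap is right after 'lend'.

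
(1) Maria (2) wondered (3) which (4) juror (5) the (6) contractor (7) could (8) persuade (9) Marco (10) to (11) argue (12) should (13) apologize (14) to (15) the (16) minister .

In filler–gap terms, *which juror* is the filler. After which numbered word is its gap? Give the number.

11

Pre-movement form: The contractor could persuade Marco to argue which juror should apologize to the minister.
'which juror' functions as the subject of the clause embedded under 'argue'. Fronting leaves a gap immediately after 'argue':
Maria wondered which juror the contractor could persuade Marco to argue ___ should apologize to the minister.
'argue' is word 11.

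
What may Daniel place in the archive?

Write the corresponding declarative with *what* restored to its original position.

'what' is the direct object of 'place'. Fronting leaves a gap immediately after 'place':
What may Daniel place ___ in the archive?

Daniel may place what in the archive.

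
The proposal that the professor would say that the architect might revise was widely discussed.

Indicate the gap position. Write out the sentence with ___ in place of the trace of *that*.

The proposal that the professor would say that the architect might revise ___ was widely discussed.

'that' is the direct object of 'revise'. The gap is right after 'revise'.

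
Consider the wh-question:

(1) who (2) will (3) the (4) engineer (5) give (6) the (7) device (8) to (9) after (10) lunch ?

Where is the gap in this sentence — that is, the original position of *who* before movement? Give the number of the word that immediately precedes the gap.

8

Before movement: The engineer will give the device to who after lunch.
'who' is the object of the preposition 'to' (recipient of 'give'). Wh-movement fronts it, leaving a gap right after 'to':
Who will the engineer give the device to ___ after lunch?
'to' is word 8.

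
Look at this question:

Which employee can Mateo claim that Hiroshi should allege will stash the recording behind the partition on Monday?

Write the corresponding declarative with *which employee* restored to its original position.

Mateo can claim that Hiroshi should allege which employee will stash the recording behind the partition on Monday.

The filler 'which employee' is interpreted as the subject of the clause embedded under 'allege'. It moves to the left edge, and the trace sits right after 'allege':
Which employee can Mateo claim that Hiroshi should allege ___ will stash the recording behind the partition on Monday?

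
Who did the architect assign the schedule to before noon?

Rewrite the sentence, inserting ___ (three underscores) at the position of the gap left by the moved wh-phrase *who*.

Who did the architect assign the schedule to ___ before noon?

In situ: The architect did assign the schedule to who before noon.
'who' is the object of the preposition 'to' (recipient of 'assign'). The gap is right after 'to'.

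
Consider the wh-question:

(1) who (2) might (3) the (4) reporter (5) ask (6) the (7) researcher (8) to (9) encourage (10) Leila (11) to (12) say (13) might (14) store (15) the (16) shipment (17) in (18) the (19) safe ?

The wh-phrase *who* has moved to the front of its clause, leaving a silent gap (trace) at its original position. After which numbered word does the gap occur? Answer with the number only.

12

Pre-movement form: The reporter might ask the researcher to encourage Leila to say who might store the shipment in the safe.
'who' is the subject of the clause embedded under 'say'. It moves to the left edge, and the trace sits right after 'say':
Who might the reporter ask the researcher to encourage Leila to say ___ might store the shipment in the safe?
'say' is word 12.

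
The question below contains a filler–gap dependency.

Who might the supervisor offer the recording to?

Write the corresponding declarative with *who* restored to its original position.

'who' functions as the object of the preposition 'to' (recipient of 'offer'). Fronting leaves a gap immediately after 'to':
Who might the supervisor offer the recording to ___?

The supervisor might offer the recording to who.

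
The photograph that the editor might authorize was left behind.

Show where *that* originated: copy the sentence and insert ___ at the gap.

'that' is the direct object of 'authorize'. The gap is right after 'authorize'.

The photograph that the editor might authorize ___ was left behind.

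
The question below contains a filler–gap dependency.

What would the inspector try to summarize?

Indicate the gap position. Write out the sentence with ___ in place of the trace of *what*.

In situ: The inspector would try to summarize what.
'what' functions as the direct object of 'summarize'. The gap is right after 'summarize'.

What would the inspector try to summarize ___?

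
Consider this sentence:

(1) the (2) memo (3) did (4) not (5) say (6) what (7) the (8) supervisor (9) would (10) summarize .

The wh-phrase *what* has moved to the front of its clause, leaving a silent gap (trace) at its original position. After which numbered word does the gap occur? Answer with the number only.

In situ: The supervisor would summarize what.
'what' is the direct object of 'summarize'. Wh-movement fronts it, leaving a gap right after 'summarize':
The memo did not say what the supervisor would summarize ___.
'summarize' is word 10.

10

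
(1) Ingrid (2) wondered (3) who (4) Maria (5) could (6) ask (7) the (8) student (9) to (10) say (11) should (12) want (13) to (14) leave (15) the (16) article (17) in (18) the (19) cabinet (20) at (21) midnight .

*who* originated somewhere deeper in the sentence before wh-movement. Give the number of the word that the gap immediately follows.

10

Before movement: Maria could ask the student to say who should want to leave the article in the cabinet at midnight.
The filler 'who' is interpreted as the subject of the clause embedded under 'say'. Wh-movement fronts it, leaving a gap right after 'say':
Ingrid wondered who Maria could ask the student to say ___ should want to leave the article in the cabinet at midnight.
'say' is word 10.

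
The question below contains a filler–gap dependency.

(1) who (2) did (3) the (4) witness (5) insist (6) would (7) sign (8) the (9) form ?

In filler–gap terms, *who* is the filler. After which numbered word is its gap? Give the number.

5

Underlying clause: The witness did insist who would sign the form.
'who' functions as the subject of the clause embedded under 'insist'. Wh-movement fronts it, leaving a gap right after 'insist':
Who did the witness insist ___ would sign the form?
'insist' is word 5.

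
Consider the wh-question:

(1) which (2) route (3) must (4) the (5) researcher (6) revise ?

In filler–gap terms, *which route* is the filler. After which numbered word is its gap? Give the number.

Before movement: The researcher must revise which route.
'which route' functions as the direct object of 'revise'. Wh-movement fronts it, leaving a gap right after 'revise':
Which route must the researcher revise ___?
'revise' is word 6.

6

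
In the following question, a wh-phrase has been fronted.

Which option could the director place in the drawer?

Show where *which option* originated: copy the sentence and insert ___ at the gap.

Which option could the director place ___ in the drawer?

Before movement: The director could place which option in the drawer.
'which option' is the direct object of 'place'. The gap is right after 'place'.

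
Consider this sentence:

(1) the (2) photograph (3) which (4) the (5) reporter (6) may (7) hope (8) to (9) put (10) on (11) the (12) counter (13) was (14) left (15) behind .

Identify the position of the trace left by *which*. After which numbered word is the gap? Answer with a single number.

9

'which' is the direct object of 'put'. Fronting leaves a gap immediately after 'put':
The photograph which the reporter may hope to put ___ on the counter was left behind.
'put' is word 9.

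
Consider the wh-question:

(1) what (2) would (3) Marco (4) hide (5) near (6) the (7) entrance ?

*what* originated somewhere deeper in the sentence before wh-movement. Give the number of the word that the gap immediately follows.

Underlying clause: Marco would hide what near the entrance.
'what' is the direct object of 'hide'. It moves to the left edge, and the trace sits right after 'hide':
What would Marco hide ___ near the entrance?
'hide' is word 4.

4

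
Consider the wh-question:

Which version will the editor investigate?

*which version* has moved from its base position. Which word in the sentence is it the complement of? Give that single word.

Underlying clause: The editor will investigate which version.
The filler 'which version' is interpreted as the direct object of 'investigate'. Wh-movement fronts it, leaving a gap right after 'investigate':
Which version will the editor investigate ___?

investigate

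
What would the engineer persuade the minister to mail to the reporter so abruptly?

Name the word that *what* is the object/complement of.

Pre-movement form: The engineer would persuade the minister to mail what to the reporter so abruptly.
'what' functions as the direct object of 'mail'. Wh-movement fronts it, leaving a gap right after 'mail':
What would the engineer persuade the minister to mail ___ to the reporter so abruptly?

mail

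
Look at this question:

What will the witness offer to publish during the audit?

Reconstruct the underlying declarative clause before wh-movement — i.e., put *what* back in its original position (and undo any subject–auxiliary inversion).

The filler 'what' is interpreted as the direct object of 'publish'. Fronting leaves a gap immediately after 'publish':
What will the witness offer to publish ___ during the audit?

The witness will offer to publish what during the audit.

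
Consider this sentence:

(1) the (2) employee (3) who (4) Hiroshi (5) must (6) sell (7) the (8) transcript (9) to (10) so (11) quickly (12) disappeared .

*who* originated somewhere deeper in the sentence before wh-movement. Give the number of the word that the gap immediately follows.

9

'who' functions as the object of the preposition 'to' (recipient of 'sell'). Fronting leaves a gap immediately after 'to':
The employee who Hiroshi must sell the transcript to ___ so quickly disappeared.
'to' is word 9.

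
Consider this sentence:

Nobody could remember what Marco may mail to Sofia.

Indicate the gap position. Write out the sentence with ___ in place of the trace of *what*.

Pre-movement form: Marco may mail what to Sofia.
'what' is the direct object of 'mail'. The gap is right after 'mail'.

Nobody could remember what Marco may mail ___ to Sofia.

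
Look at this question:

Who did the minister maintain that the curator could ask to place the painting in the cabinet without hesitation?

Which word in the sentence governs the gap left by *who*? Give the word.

ask

Underlying clause: The minister did maintain that the curator could ask who to place the painting in the cabinet without hesitation.
'who' is the direct object of 'ask'. Fronting leaves a gap immediately after 'ask':
Who did the minister maintain that the curator could ask ___ to place the painting in the cabinet without hesitation?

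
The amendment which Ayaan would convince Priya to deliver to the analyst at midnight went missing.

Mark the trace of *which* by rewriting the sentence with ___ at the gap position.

The amendment which Ayaan would convince Priya to deliver ___ to the analyst at midnight went missing.

The filler 'which' is interpreted as the direct object of 'deliver'. The gap is right after 'deliver'.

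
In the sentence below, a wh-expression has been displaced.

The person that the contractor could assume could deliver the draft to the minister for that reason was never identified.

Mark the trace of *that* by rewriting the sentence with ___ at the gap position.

'that' functions as the subject of the clause embedded under 'assume'. The gap is right after 'assume'.

The person that the contractor could assume ___ could deliver the draft to the minister for that reason was never identified.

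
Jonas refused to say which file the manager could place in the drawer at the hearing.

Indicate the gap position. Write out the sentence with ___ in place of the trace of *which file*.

Jonas refused to say which file the manager could place ___ in the drawer at the hearing.

Pre-movement form: The manager could place which file in the drawer at the hearing.
'which file' is the direct object of 'place'. The gap is right after 'place'.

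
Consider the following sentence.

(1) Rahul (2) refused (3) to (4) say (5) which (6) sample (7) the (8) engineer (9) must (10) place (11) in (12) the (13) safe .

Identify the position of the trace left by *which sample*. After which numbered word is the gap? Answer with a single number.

Pre-movement form: The engineer must place which sample in the safe.
The filler 'which sample' is interpreted as the direct object of 'place'. Fronting leaves a gap immediately after 'place':
Rahul refused to say which sample the engineer must place ___ in the safe.
'place' is word 10.

10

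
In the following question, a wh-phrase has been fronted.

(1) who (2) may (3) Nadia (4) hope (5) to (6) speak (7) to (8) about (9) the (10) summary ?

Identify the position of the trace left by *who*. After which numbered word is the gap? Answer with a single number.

Underlying clause: Nadia may hope to speak to who about the summary.
'who' functions as the object of the preposition 'to'. Fronting leaves a gap immediately after 'to':
Who may Nadia hope to speak to ___ about the summary?
'to' is word 7.

7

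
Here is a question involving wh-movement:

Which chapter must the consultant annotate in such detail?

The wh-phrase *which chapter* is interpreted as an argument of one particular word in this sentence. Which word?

annotate

In situ: The consultant must annotate which chapter in such detail.
'which chapter' functions as the direct object of 'annotate'. Fronting leaves a gap immediately after 'annotate':
Which chapter must the consultant annotate ___ in such detail?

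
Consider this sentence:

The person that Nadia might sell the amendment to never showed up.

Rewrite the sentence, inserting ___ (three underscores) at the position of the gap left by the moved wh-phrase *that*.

The person that Nadia might sell the amendment to ___ never showed up.

'that' is the object of the preposition 'to' (recipient of 'sell'). The gap is right after 'to'.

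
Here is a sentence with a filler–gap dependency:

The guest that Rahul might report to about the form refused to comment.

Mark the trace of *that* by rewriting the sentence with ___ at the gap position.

The guest that Rahul might report to ___ about the form refused to comment.

'that' functions as the object of the preposition 'to'. The gap is right after 'to'.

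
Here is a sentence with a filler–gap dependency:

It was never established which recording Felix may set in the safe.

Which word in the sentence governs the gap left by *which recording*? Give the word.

Before movement: Felix may set which recording in the safe.
'which recording' is the direct object of 'set'. Wh-movement fronts it, leaving a gap right after 'set':
It was never established which recording Felix may set ___ in the safe.

set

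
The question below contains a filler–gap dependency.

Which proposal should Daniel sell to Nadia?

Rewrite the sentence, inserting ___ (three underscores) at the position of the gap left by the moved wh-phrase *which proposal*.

Pre-movement form: Daniel should sell which proposal to Nadia.
The filler 'which proposal' is interpreted as the direct object of 'sell'. The gap is right after 'sell'.

Which proposal should Daniel sell ___ to Nadia?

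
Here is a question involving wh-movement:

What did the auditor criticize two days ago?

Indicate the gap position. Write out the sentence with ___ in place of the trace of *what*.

Before movement: The auditor did criticize what two days ago.
'what' functions as the direct object of 'criticize'. The gap is right after 'criticize'.

What did the auditor criticize ___ two days ago?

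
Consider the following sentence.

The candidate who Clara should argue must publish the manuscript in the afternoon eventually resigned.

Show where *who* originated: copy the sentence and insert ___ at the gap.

The candidate who Clara should argue ___ must publish the manuscript in the afternoon eventually resigned.

The filler 'who' is interpreted as the subject of the clause embedded under 'argue'. The gap is right after 'argue'.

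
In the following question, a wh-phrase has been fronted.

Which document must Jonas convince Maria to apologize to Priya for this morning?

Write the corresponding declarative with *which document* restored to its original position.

The filler 'which document' is interpreted as the object of the preposition 'for'. Fronting leaves a gap immediately after 'for':
Which document must Jonas convince Maria to apologize to Priya for ___ this morning?

Jonas must convince Maria to apologize to Priya for which document this morning.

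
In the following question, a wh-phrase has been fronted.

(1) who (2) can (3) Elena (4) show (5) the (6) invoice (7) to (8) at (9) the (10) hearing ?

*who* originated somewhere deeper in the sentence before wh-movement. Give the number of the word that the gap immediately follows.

7

In situ: Elena can show the invoice to who at the hearing.
The filler 'who' is interpreted as the object of the preposition 'to' (recipient of 'show'). Fronting leaves a gap immediately after 'to':
Who can Elena show the invoice to ___ at the hearing?
'to' is word 7.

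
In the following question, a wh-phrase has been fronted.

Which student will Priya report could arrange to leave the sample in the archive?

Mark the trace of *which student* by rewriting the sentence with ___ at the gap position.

Which student will Priya report ___ could arrange to leave the sample in the archive?

Pre-movement form: Priya will report which student could arrange to leave the sample in the archive.
The filler 'which student' is interpreted as the subject of the clause embedded under 'report'. The gap is right after 'report'.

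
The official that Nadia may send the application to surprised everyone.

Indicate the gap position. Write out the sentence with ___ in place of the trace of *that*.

'that' is the object of the preposition 'to' (recipient of 'send'). The gap is right after 'to'.

The official that Nadia may send the application to ___ surprised everyone.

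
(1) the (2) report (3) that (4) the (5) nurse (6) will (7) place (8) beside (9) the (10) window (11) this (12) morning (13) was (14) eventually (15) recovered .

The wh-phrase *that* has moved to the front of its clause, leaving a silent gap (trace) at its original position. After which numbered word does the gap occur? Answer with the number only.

7

'that' functions as the direct object of 'place'. Fronting leaves a gap immediately after 'place':
The report that the nurse will place ___ beside the window this morning was eventually recovered.
'place' is word 7.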